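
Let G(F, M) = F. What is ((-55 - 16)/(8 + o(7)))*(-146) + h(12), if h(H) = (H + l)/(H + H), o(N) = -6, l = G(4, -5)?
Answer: 15551/3 ≈ 5183.7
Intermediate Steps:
l = 4
h(H) = (4 + H)/(2*H) (h(H) = (H + 4)/(H + H) = (4 + H)/((2*H)) = (4 + H)*(1/(2*H)) = (4 + H)/(2*H))
((-55 - 16)/(8 + o(7)))*(-146) + h(12) = ((-55 - 16)/(8 - 6))*(-146) + (½)*(4 + 12)/12 = -71/2*(-146) + (½)*(1/12)*16 = -71*½*(-146) + ⅔ = -71/2*(-146) + ⅔ = 5183 + ⅔ = 15551/3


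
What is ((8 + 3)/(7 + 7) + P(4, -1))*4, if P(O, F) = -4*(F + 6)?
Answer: -538/7 ≈ -76.857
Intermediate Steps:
P(O, F) = -24 - 4*F (P(O, F) = -4*(6 + F) = -24 - 4*F)
((8 + 3)/(7 + 7) + P(4, -1))*4 = ((8 + 3)/(7 + 7) + (-24 - 4*(-1)))*4 = (11/14 + (-24 + 4))*4 = (11*(1/14) - 20)*4 = (11/14 - 20)*4 = -269/14*4 = -538/7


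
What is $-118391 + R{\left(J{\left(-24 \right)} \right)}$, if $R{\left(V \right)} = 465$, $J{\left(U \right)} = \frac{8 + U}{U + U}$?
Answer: $-117926$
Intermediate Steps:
$J{\left(U \right)} = \frac{8 + U}{2 U}$
$-118391 + R{\left(J{\left(-24 \right)} \right)} = -118391 + 465 = -117926$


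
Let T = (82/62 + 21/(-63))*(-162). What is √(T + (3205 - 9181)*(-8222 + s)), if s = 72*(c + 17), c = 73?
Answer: 6*√277890014/31 ≈ 3226.5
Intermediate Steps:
s = 6480 (s = 72*(73 + 17) = 72*90 = 6480)
T = -4968/31 (T = (82*(1/62) + 21*(-1/63))*(-162) = (41/31 - ⅓)*(-162) = (92/93)*(-162) = -4968/31 ≈ -160.26)
√(T + (3205 - 9181)*(-8222 + s)) = √(-4968/31 + (3205 - 9181)*(-8222 + 6480)) = √(-4968/31 - 5976*(-1742)) = √(-4968/31 + 10410192) = √(322710984/31) = 6*√277890014/31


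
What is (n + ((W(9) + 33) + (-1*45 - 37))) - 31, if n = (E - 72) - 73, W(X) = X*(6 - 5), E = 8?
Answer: -208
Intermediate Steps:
W(X) = X (W(X) = X*1 = X)
n = -137 (n = (8 - 72) - 73 = -64 - 73 = -137)
(n + ((W(9) + 33) + (-1*45 - 37))) - 31 = (-137 + ((9 + 33) + (-1*45 - 37))) - 31 = (-137 + (42 + (-45 - 37))) - 31 = (-137 + (42 - 82)) - 31 = (-137 - 40) - 31 = -177 - 31 = -208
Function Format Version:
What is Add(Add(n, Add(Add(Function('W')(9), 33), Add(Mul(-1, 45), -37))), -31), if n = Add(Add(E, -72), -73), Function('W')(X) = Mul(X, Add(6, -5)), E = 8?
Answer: -208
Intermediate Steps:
Function('W')(X) = X (Function('W')(X) = Mul(X, 1) = X)
n = -137 (n = Add(Add(8, -72), -73) = Add(-64, -73) = -137)
Add(Add(n, Add(Add(Function('W')(9), 33), Add(Mul(-1, 45), -37))), -31) = Add(Add(-137, Add(Add(9, 33), Add(Mul(-1, 45), -37))), -31) = Add(Add(-137, Add(42, Add(-45, -37))), -31) = Add(Add(-137, Add(42, -82)), -31) = Add(Add(-137, -40), -31) = Add(-177, -31) = -208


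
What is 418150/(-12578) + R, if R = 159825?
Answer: 1004930350/6289 ≈ 1.5979e+5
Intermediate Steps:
418150/(-12578) + R = 418150/(-12578) + 159825 = 418150*(-1/12578) + 159825 = -209075/6289 + 159825 = 1004930350/6289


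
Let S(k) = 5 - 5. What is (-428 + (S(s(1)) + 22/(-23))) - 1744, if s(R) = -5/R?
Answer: -49978/23 ≈ -2173.0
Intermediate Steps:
S(k) = 0
(-428 + (S(s(1)) + 22/(-23))) - 1744 = (-428 + (0 + 22/(-23))) - 1744 = (-428 + (0 - 1/23*22)) - 1744 = (-428 + (0 - 22/23)) - 1744 = (-428 - 22/23) - 1744 = -9866/23 - 1744 = -49978/23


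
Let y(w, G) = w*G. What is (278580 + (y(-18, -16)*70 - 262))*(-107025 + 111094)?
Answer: 1214506982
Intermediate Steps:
y(w, G) = G*w
(278580 + (y(-18, -16)*70 - 262))*(-107025 + 111094) = (278580 + (-16*(-18)*70 - 262))*(-107025 + 111094) = (278580 + (288*70 - 262))*4069 = (278580 + (20160 - 262))*4069 = (278580 + 19898)*4069 = 298478*4069 = 1214506982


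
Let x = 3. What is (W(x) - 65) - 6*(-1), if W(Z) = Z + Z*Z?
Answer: -47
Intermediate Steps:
W(Z) = Z + Z²
(W(x) - 65) - 6*(-1) = (3*(1 + 3) - 65) - 6*(-1) = (3*4 - 65) + 6 = (12 - 65) + 6 = -53 + 6 = -47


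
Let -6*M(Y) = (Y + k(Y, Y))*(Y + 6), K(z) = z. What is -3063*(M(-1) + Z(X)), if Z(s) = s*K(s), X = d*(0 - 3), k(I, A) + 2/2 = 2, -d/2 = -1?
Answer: -110268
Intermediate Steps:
d = 2 (d = -2*(-1) = 2)
k(I, A) = 1 (k(I, A) = -1 + 2 = 1)
X = -6 (X = 2*(0 - 3) = 2*(-3) = -6)
M(Y) = -(1 + Y)*(6 + Y)/6 (M(Y) = -(Y + 1)*(Y + 6)/6 = -(1 + Y)*(6 + Y)/6)
Z(s) = s² (Z(s) = s*s = s²)
-3063*(M(-1) + Z(X)) = -3063*((-1 - 7/6*(-1) - ⅙*(-1)²) + (-6)²) = -3063*((-1 + 7/6 - ⅙*1) + 36) = -3063*((-1 + 7/6 - ⅙) + 36) = -3063*(0 + 36) = -3063*36 = -110268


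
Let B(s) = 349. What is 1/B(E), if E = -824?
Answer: 1/349 ≈ 0.0028653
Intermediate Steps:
1/B(E) = 1/349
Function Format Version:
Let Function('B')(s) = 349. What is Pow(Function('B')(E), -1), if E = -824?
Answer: Rational(1, 349) ≈ 0.0028653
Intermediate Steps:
Pow(Function('B')(E), -1) = Pow(349, -1) = Rational(1, 349)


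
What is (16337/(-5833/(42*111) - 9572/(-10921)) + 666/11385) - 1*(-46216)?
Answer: 63137474059996/24133074185 ≈ 2616.2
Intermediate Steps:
(16337/(-5833/(42*111) - 9572/(-10921)) + 666/11385) - 1*(-46216) = (16337/(-5833/4662 - 9572*(-1/10921)) + 666*(1/11385)) + 46216 = (16337/(-5833*1/4662 + 9572/10921) + 74/1265) + 46216 = (16337/(-5833/4662 + 9572/10921) + 74/1265) + 46216 = (16337/(-19077529/50913702) + 74/1265) + 46216 = (16337*(-50913702/19077529) + 74/1265) + 46216 = (-831777149574/19077529 + 74/1265) + 46216 = -1052196682473964/24133074185 + 46216 = 63137474059996/24133074185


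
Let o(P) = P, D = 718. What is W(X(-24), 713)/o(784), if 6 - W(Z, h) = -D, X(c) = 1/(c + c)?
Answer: 181/196 ≈ 0.92347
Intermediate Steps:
X(c) = 1/(2*c)
W(Z, h) = 724 (W(Z, h) = 6 - (-1)*718 = 6 - 1*(-718) = 6 + 718 = 724)
W(X(-24), 713)/o(784) = 724/784 = 724*(1/784) = 181/196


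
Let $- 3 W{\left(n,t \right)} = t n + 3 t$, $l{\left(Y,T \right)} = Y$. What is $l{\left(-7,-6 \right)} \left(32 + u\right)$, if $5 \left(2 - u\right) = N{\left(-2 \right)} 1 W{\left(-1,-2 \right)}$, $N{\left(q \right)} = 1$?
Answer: $- \frac{3542}{15} \approx -236.13$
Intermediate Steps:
$W{\left(n,t \right)} = - t - \frac{n t}{3}$ ($W{\left(n,t \right)} = - \frac{t n + 3 t}{3} = - \frac{n t + 3 t}{3} = - \frac{3 t + n t}{3} = - t - \frac{n t}{3}$)
$u = \frac{26}{15}$ ($u = 2 - \frac{1 \cdot 1 \left(\left(- \frac{1}{3}\right) \left(-2\right) \left(3 - 1\right)\right)}{5} = 2 - \frac{1 \left(\left(- \frac{1}{3}\right) \left(-2\right) 2\right)}{5} = 2 - \frac{1 \cdot \frac{4}{3}}{5} = 2 - \frac{4}{15} = \frac{26}{15} \approx 1.7333$)
$l{\left(-7,-6 \right)} \left(32 + u\right) = - 7 \left(32 + \frac{26}{15}\right) = \left(-7\right) \frac{506}{15} = - \frac{3542}{15}$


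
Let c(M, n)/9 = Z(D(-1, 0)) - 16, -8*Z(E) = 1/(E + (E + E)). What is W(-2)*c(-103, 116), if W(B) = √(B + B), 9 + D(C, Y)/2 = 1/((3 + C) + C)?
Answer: -18429*I/64 ≈ -287.95*I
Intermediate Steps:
D(C, Y) = -18 + 2/(3 + 2*C) (D(C, Y) = -18 + 2*(1/((3 + C) + C)) = -18 + 2*(1/(3 + 2*C)) = -18 + 2/(3 + 2*C))
Z(E) = -1/(24*E) (Z(E) = -1/(8*(E + (E + E))) = -1/(8*(E + 2*E)) = -1/(3*E)/8 = -1/(24*E))
W(B) = √2*√B (W(B) = √(2*B) = √2*√B)
c(M, n) = -18429/128 (c(M, n) = 9*(-(3 + 2*(-1))/(4*(-13 - 9*(-1)))/24 - 16) = 9*(-(3 - 2)/(4*(-13 + 9))/24 - 16) = 9*(-1/(24*(4*(-4)/1)) - 16) = 9*(-1/(24*(4*1*(-4))) - 16) = 9*(-1/24/(-16) - 16) = 9*(-1/24*(-1/16) - 16) = 9*(1/384 - 16) = 9*(-6143/384) = -18429/128)
W(-2)*c(-103, 116) = (√2*√(-2))*(-18429/128) = (√2*(I*√2))*(-18429/128) = (2*I)*(-18429/128) = -18429*I/64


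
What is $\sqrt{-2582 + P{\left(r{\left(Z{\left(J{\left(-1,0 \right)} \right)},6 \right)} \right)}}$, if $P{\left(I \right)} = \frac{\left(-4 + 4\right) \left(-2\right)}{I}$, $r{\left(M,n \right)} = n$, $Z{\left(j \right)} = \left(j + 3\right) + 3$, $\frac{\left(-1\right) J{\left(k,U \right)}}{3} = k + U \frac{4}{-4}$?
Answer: $i \sqrt{2582} \approx 50.813 i$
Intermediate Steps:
$J{\left(k,U \right)} = - 3 k + 3 U$ ($J{\left(k,U \right)} = - 3 \left(k + U \frac{4}{-4}\right) = - 3 \left(k + U 4 \left(- \frac{1}{4}\right)\right) = - 3 \left(k + U \left(-1\right)\right) = - 3 \left(k - U\right) = - 3 k + 3 U$)
$Z{\left(j \right)} = 6 + j$ ($Z{\left(j \right)} = \left(3 + j\right) + 3 = 6 + j$)
$P{\left(I \right)} = 0$ ($P{\left(I \right)} = \frac{0 \left(-2\right)}{I} = \frac{0}{I} = 0$)
$\sqrt{-2582 + P{\left(r{\left(Z{\left(J{\left(-1,0 \right)} \right)},6 \right)} \right)}} = \sqrt{-2582 + 0} = \sqrt{-2582} = i \sqrt{2582}$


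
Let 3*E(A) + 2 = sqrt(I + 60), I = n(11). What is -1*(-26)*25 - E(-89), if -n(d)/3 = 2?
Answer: 1952/3 - sqrt(6) ≈ 648.22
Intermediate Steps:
n(d) = -6 (n(d) = -3*2 = -6)
I = -6
E(A) = -2/3 + sqrt(6) (E(A) = -2/3 + sqrt(-6 + 60)/3 = -2/3 + sqrt(54)/3 = -2/3 + (3*sqrt(6))/3 = -2/3 + sqrt(6))
-1*(-26)*25 - E(-89) = -1*(-26)*25 - (-2/3 + sqrt(6)) = 26*25 + (2/3 - sqrt(6)) = 650 + (2/3 - sqrt(6)) = 1952/3 - sqrt(6)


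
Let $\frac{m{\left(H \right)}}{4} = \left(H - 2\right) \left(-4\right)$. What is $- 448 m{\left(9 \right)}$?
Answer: $50176$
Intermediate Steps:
$m{\left(H \right)} = 32 - 16 H$ ($m{\left(H \right)} = 4 \left(H - 2\right) \left(-4\right) = 4 \left(-2 + H\right) \left(-4\right) = 4 \left(8 - 4 H\right) = 32 - 16 H$)
$- 448 m{\left(9 \right)} = - 448 \left(32 - 144\right) = \left(-448\right) \left(-112\right) = 50176$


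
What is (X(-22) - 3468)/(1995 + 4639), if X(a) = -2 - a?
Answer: -1724/3317 ≈ -0.51975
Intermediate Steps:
(X(-22) - 3468)/(1995 + 4639) = ((-2 - 1*(-22)) - 3468)/(1995 + 4639) = ((-2 + 22) - 3468)/6634 = (20 - 3468)*(1/6634) = -3448*1/6634 = -1724/3317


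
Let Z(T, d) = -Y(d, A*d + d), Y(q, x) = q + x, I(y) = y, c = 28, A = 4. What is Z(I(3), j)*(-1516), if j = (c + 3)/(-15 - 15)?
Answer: -46996/5 ≈ -9399.2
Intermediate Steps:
j = -31/30 (j = (28 + 3)/(-15 - 15) = 31/(-30) = 31*(-1/30) = -31/30 ≈ -1.0333)
Z(T, d) = -6*d (Z(T, d) = -(d + (4*d + d)) = -(d + 5*d) = -6*d)
Z(I(3), j)*(-1516) = -6*(-31/30)*(-1516) = (31/5)*(-1516) = -46996/5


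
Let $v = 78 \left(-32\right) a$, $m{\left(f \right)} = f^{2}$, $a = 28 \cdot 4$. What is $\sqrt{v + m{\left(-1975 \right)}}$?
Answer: $\sqrt{3621073} \approx 1902.9$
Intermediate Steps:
$a = 112$
$v = -279552$ ($v = 78 \left(-32\right) 112 = \left(-2496\right) 112 = -279552$)
$\sqrt{v + m{\left(-1975 \right)}} = \sqrt{-279552 + \left(-1975\right)^{2}} = \sqrt{-279552 + 3900625} = \sqrt{3621073}$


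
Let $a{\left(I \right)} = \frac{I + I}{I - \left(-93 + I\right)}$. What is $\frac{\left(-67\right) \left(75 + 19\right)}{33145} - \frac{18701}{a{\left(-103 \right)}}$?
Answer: $\frac{57644254597}{6827870} \approx 8442.5$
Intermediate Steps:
$a{\left(I \right)} = \frac{2 I}{93}$
$\frac{\left(-67\right) \left(75 + 19\right)}{33145} - \frac{18701}{a{\left(-103 \right)}} = \frac{\left(-67\right) \left(75 + 19\right)}{33145} - \frac{18701}{\frac{2}{93} \left(-103\right)} = \left(-67\right) 94 \cdot \frac{1}{33145} - \frac{18701}{- \frac{206}{93}} = \left(-6298\right) \frac{1}{33145} - - \frac{1739193}{206} = - \frac{6298}{33145} + \frac{1739193}{206} = \frac{57644254597}{6827870}$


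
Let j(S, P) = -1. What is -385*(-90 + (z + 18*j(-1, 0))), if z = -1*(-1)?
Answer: 41195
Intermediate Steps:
z = 1
-385*(-90 + (z + 18*j(-1, 0))) = -385*(-90 + (1 + 18*(-1))) = -385*(-90 + (1 - 18)) = -385*(-90 - 17) = -385*(-107) = 41195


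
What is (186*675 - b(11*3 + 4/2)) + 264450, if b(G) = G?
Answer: 389965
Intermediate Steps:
(186*675 - b(11*3 + 4/2)) + 264450 = (186*675 - (11*3 + 4/2)) + 264450 = (125550 - (33 + 4*(1/2))) + 264450 = (125550 - (33 + 2)) + 264450 = (125550 - 1*35) + 264450 = (125550 - 35) + 264450 = 125515 + 264450 = 389965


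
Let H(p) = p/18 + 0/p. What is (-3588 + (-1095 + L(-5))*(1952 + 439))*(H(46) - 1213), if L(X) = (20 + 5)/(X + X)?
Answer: 9542092729/3 ≈ 3.1807e+9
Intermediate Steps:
L(X) = 25/(2*X) (L(X) = 25/((2*X)) = 25*(1/(2*X)) = 25/(2*X))
H(p) = p/18 (H(p) = p*(1/18) + 0 = p/18 + 0 = p/18)
(-3588 + (-1095 + L(-5))*(1952 + 439))*(H(46) - 1213) = (-3588 + (-1095 + (25/2)/(-5))*(1952 + 439))*((1/18)*46 - 1213) = (-3588 + (-1095 + (25/2)*(-1/5))*2391)*(23/9 - 1213) = (-3588 + (-1095 - 5/2)*2391)*(-10894/9) = (-3588 - 2195/2*2391)*(-10894/9) = (-3588 - 5248245/2)*(-10894/9) = -5255421/2*(-10894/9) = 9542092729/3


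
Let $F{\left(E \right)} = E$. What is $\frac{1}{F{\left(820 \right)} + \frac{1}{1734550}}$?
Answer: $\frac{1734550}{1422331001} \approx 0.0012195$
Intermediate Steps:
$\frac{1}{F{\left(820 \right)} + \frac{1}{1734550}} = \frac{1}{820 + \frac{1}{1734550}} = \frac{1}{\frac{1422331001}{1734550}} = \frac{1734550}{1422331001}$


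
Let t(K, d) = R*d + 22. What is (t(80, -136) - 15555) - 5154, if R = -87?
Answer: -8855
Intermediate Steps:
t(K, d) = 22 - 87*d (t(K, d) = -87*d + 22 = 22 - 87*d)
(t(80, -136) - 15555) - 5154 = ((22 - 87*(-136)) - 15555) - 5154 = ((22 + 11832) - 15555) - 5154 = (11854 - 15555) - 5154 = -3701 - 5154 = -8855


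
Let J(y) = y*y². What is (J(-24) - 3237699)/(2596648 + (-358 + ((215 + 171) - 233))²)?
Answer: -3251523/2638673 ≈ -1.2323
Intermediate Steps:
J(y) = y³
(J(-24) - 3237699)/(2596648 + (-358 + ((215 + 171) - 233))²) = ((-24)³ - 3237699)/(2596648 + (-358 + ((215 + 171) - 233))²) = (-13824 - 3237699)/(2596648 + (-358 + (386 - 233))²) = -3251523/(2596648 + (-358 + 153)²) = -3251523/(2596648 + (-205)²) = -3251523/(2596648 + 42025) = -3251523/2638673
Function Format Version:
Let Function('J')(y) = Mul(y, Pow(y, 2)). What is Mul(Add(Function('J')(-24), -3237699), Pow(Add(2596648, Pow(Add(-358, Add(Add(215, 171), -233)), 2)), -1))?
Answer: Rational(-3251523, 2638673) ≈ -1.2323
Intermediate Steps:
Function('J')(y) = Pow(y, 3)
Mul(Add(Function('J')(-24), -3237699), Pow(Add(2596648, Pow(Add(-358, Add(Add(215, 171), -233)), 2)), -1)) = Mul(Add(Pow(-24, 3), -3237699), Pow(Add(2596648, Pow(Add(-358, Add(Add(215, 171), -233)), 2)), -1)) = Mul(Add(-13824, -3237699), Pow(Add(2596648, Pow(Add(-358, Add(386, -233)), 2)), -1)) = Mul(-3251523, Pow(Add(2596648, Pow(Add(-358, 153), 2)), -1)) = Mul(-3251523, Pow(Add(2596648, Pow(-205, 2)), -1)) = Mul(-3251523, Pow(Add(2596648, 42025), -1)) = Mul(-3251523, Pow(2638673, -1)) = Mul(-3251523, Rational(1, 2638673)) = Rational(-3251523, 2638673)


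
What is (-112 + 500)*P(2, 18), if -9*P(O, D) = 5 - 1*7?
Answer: 776/9 ≈ 86.222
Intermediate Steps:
P(O, D) = 2/9 (P(O, D) = -(5 - 1*7)/9 = -(5 - 7)/9 = -⅑*(-2) = 2/9)
(-112 + 500)*P(2, 18) = (-112 + 500)*(2/9) = 388*(2/9) = 776/9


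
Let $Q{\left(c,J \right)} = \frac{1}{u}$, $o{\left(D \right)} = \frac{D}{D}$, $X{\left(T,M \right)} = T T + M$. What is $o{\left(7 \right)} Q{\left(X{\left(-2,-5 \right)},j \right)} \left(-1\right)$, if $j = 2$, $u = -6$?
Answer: $\frac{1}{6} \approx 0.16667$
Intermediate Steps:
$X{\left(T,M \right)} = M + T^{2}$ ($X{\left(T,M \right)} = T^{2} + M = M + T^{2}$)
$o{\left(D \right)} = 1$
$Q{\left(c,J \right)} = - \frac{1}{6}$ ($Q{\left(c,J \right)} = \frac{1}{-6} = - \frac{1}{6}$)
$o{\left(7 \right)} Q{\left(X{\left(-2,-5 \right)},j \right)} \left(-1\right) = 1 \left(- \frac{1}{6}\right) \left(-1\right) = \left(- \frac{1}{6}\right) \left(-1\right) = \frac{1}{6}$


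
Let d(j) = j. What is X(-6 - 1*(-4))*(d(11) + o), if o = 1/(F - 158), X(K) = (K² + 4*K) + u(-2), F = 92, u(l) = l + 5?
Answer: -725/66 ≈ -10.985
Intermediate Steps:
u(l) = 5 + l
X(K) = 3 + K² + 4*K (X(K) = (K² + 4*K) + (5 - 2) = (K² + 4*K) + 3 = 3 + K² + 4*K)
o = -1/66 (o = 1/(92 - 158) = 1/(-66) = -1/66 ≈ -0.015152)
X(-6 - 1*(-4))*(d(11) + o) = (3 + (-6 - 1*(-4))² + 4*(-6 - 1*(-4)))*(11 - 1/66) = (3 + (-6 + 4)² + 4*(-6 + 4))*(725/66) = (3 + (-2)² + 4*(-2))*(725/66) = (3 + 4 - 8)*(725/66) = -1*725/66 = -725/66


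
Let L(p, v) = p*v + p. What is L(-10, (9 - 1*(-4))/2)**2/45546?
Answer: 1875/15182 ≈ 0.12350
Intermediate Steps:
L(p, v) = p + p*v
L(-10, (9 - 1*(-4))/2)**2/45546 = (-10*(1 + (9 - 1*(-4))/2))**2/45546 = (-10*(1 + (9 + 4)*(1/2)))**2*(1/45546) = (-10*(1 + 13*(1/2)))**2*(1/45546) = (-10*(1 + 13/2))**2*(1/45546) = (-10*15/2)**2*(1/45546) = (-75)**2*(1/45546) = 5625*(1/45546) = 1875/15182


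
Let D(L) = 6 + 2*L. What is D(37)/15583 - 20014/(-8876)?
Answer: 156294121/69157354 ≈ 2.2600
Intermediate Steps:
D(37)/15583 - 20014/(-8876) = (6 + 2*37)/15583 - 20014/(-8876) = (6 + 74)*(1/15583) - 20014*(-1/8876) = 80*(1/15583) + 10007/4438 = 80/15583 + 10007/4438 = 156294121/69157354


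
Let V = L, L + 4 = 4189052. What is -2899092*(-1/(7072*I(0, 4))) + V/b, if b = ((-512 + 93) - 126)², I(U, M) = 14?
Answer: 45566145203/1050280400 ≈ 43.385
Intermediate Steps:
L = 4189048 (L = -4 + 4189052 = 4189048)
V = 4189048
b = 297025 (b = (-419 - 126)² = (-545)² = 297025)
-2899092*(-1/(7072*I(0, 4))) + V/b = -2899092/((14*(-104))*68) + 4189048/297025 = -2899092/((-1456*68)) + 4189048*(1/297025) = -2899092/(-99008) + 4189048/297025 = -2899092*(-1/99008) + 4189048/297025 = 103539/3536 + 4189048/297025 = 45566145203/1050280400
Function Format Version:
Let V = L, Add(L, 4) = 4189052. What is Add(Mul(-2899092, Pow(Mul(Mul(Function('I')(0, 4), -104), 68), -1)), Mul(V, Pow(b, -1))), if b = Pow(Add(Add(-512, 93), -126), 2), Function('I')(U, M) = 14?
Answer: Rational(45566145203, 1050280400) ≈ 43.385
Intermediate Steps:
L = 4189048 (L = Add(-4, 4189052) = 4189048)
V = 4189048
b = 297025 (b = Pow(Add(-419, -126), 2) = Pow(-545, 2) = 297025)
Add(Mul(-2899092, Pow(Mul(Mul(Function('I')(0, 4), -104), 68), -1)), Mul(V, Pow(b, -1))) = Add(Mul(-2899092, Pow(Mul(Mul(14, -104), 68), -1)), Mul(4189048, Pow(297025, -1))) = Add(Mul(-2899092, Pow(Mul(-1456, 68), -1)), Mul(4189048, Rational(1, 297025))) = Add(Mul(-2899092, Pow(-99008, -1)), Rational(4189048, 297025)) = Add(Mul(-2899092, Rational(-1, 99008)), Rational(4189048, 297025)) = Add(Rational(103539, 3536), Rational(4189048, 297025)) = Rational(45566145203, 1050280400)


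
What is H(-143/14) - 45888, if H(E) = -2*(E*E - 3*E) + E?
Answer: -2262240/49 ≈ -46168.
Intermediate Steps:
H(E) = -2*E² + 7*E (H(E) = -2*(E² - 3*E) + E = (-2*E² + 6*E) + E = -2*E² + 7*E)
H(-143/14) - 45888 = (-143/14)*(7 - (-286)/14) - 45888 = (-143*1/14)*(7 - (-286)/14) - 45888 = -143*(7 - 2*(-143/14))/14 - 45888 = -143*(7 + 143/7)/14 - 45888 = -143/14*192/7 - 45888 = -13728/49 - 45888 = -2262240/49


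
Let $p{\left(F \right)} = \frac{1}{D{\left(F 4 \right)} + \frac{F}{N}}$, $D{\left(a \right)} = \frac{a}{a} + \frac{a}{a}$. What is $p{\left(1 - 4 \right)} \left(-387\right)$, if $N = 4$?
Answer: $- \frac{1548}{5} \approx -309.6$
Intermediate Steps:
$D{\left(a \right)} = 2$ ($D{\left(a \right)} = 1 + 1 = 2$)
$p{\left(F \right)} = \frac{1}{2 + \frac{F}{4}}$
$p{\left(1 - 4 \right)} \left(-387\right) = \frac{4}{8 + \left(1 - 4\right)} \left(-387\right) = \frac{4}{8 - 3} \left(-387\right) = \frac{4}{5} \left(-387\right) = - \frac{1548}{5}$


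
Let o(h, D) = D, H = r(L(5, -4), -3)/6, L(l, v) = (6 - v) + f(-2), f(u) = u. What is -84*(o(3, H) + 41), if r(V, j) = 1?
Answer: -3458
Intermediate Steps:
L(l, v) = 4 - v (L(l, v) = (6 - v) - 2 = 4 - v)
H = 1/6 ≈ 0.16667
-84*(o(3, H) + 41) = -84*(1/6 + 41) = -84*247/6 = -3458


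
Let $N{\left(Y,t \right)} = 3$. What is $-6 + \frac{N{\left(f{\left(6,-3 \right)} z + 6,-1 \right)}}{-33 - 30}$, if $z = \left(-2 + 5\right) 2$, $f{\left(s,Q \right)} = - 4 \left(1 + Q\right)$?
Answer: $- \frac{127}{21} \approx -6.0476$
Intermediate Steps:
$f{\left(s,Q \right)} = -4 - 4 Q$
$z = 6$ ($z = 3 \cdot 2 = 6$)
$-6 + \frac{N{\left(f{\left(6,-3 \right)} z + 6,-1 \right)}}{-33 - 30} = -6 + \frac{3}{-33 - 30} = -6 + \frac{3}{-63} = -6 + 3 \left(- \frac{1}{63}\right) = -6 - \frac{1}{21} = - \frac{127}{21}$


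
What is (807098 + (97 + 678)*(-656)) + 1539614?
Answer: 1838312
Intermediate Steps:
(807098 + (97 + 678)*(-656)) + 1539614 = (807098 + 775*(-656)) + 1539614 = (807098 - 508400) + 1539614 = 298698 + 1539614 = 1838312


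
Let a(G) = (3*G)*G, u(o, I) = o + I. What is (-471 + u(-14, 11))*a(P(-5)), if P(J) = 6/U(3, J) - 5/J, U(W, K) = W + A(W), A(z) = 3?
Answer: -5688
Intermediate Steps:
u(o, I) = I + o
U(W, K) = 3 + W (U(W, K) = W + 3 = 3 + W)
P(J) = 1 - 5/J (P(J) = 6/(3 + 3) - 5/J = 6/6 - 5/J = 6*(⅙) - 5/J = 1 - 5/J)
a(G) = 3*G²
(-471 + u(-14, 11))*a(P(-5)) = (-471 + (11 - 14))*(3*((-5 - 5)/(-5))²) = (-471 - 3)*(3*(-⅕*(-10))²) = -1422*2² = -1422*4 = -474*12 = -5688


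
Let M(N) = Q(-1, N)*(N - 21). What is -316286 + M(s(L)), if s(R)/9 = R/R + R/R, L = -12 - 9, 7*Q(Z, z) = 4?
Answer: -2214014/7 ≈ -3.1629e+5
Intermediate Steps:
Q(Z, z) = 4/7 (Q(Z, z) = (⅐)*4 = 4/7)
L = -21
s(R) = 18 (s(R) = 9*(R/R + R/R) = 9*(1 + 1) = 9*2 = 18)
M(N) = -12 + 4*N/7 (M(N) = 4*(N - 21)/7 = 4*(-21 + N)/7 = -12 + 4*N/7)
-316286 + M(s(L)) = -316286 + (-12 + (4/7)*18) = -316286 + (-12 + 72/7) = -316286 - 12/7 = -2214014/7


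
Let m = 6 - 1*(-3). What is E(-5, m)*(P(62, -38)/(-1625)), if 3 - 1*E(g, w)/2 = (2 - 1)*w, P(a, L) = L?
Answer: -456/1625 ≈ -0.28062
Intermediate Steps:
m = 9 (m = 6 + 3 = 9)
E(g, w) = 6 - 2*w (E(g, w) = 6 - 2*(2 - 1)*w = 6 - 2*w)
E(-5, m)*(P(62, -38)/(-1625)) = (6 - 2*9)*(-38/(-1625)) = (6 - 18)*(-38*(-1/1625)) = -12*38/1625 = -456/1625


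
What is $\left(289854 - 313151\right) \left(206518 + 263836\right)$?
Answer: $-10957837138$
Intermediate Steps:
$\left(289854 - 313151\right) \left(206518 + 263836\right) = \left(-23297\right) 470354 = -10957837138$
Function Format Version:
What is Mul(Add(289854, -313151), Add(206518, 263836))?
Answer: -10957837138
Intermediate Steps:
Mul(Add(289854, -313151), Add(206518, 263836)) = Mul(-23297, 470354) = -10957837138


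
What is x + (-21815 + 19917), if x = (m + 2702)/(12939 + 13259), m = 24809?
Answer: -49696293/26198 ≈ -1896.9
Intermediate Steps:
x = 27511/26198 (x = (24809 + 2702)/(12939 + 13259) = 27511/26198 ≈ 1.0501)
x + (-21815 + 19917) = 27511/26198 + (-21815 + 19917) = 27511/26198 - 1898 = -49696293/26198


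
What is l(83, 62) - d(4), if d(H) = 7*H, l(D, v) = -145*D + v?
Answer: -12001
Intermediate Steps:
l(D, v) = v - 145*D
l(83, 62) - d(4) = (62 - 145*83) - 7*4 = (62 - 12035) - 1*28 = -11973 - 28 = -12001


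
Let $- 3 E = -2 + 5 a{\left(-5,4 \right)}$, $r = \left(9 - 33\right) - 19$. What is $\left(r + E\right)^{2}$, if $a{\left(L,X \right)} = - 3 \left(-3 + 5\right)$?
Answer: $\frac{9409}{9} \approx 1045.4$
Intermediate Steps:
$r = -43$ ($r = -24 - 19 = -43$)
$a{\left(L,X \right)} = -6$ ($a{\left(L,X \right)} = \left(-3\right) 2 = -6$)
$E = \frac{32}{3}$ ($E = - \frac{-2 + 5 \left(-6\right)}{3} = - \frac{-2 - 30}{3} = \left(- \frac{1}{3}\right) \left(-32\right) = \frac{32}{3} \approx 10.667$)
$\left(r + E\right)^{2} = \left(-43 + \frac{32}{3}\right)^{2} = \left(- \frac{97}{3}\right)^{2} = \frac{9409}{9}$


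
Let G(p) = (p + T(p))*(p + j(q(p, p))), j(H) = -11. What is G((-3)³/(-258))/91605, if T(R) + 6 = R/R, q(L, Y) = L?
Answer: 394477/677510580 ≈ 0.00058225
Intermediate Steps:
T(R) = -5 (T(R) = -6 + R/R = -6 + 1 = -5)
G(p) = (-11 + p)*(-5 + p) (G(p) = (p - 5)*(p - 11) = (-5 + p)*(-11 + p) = (-11 + p)*(-5 + p))
G((-3)³/(-258))/91605 = (55 + ((-3)³/(-258))² - 16*(-3)³/(-258))/91605 = (55 + (-27*(-1/258))² - (-432)*(-1)/258)*(1/91605) = (55 + (9/86)² - 16*9/86)*(1/91605) = (55 + 81/7396 - 72/43)*(1/91605) = (394477/7396)*(1/91605) = 394477/677510580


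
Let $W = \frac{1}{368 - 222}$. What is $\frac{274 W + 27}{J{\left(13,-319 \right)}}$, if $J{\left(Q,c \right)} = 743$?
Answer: $\frac{2108}{54239} \approx 0.038865$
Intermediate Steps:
$W = \frac{1}{146} \approx 0.0068493$
$\frac{274 W + 27}{J{\left(13,-319 \right)}} = \frac{274 \cdot \frac{1}{146} + 27}{743} = \left(\frac{137}{73} + 27\right) \frac{1}{743} = \frac{2108}{73} \cdot \frac{1}{743} = \frac{2108}{54239}$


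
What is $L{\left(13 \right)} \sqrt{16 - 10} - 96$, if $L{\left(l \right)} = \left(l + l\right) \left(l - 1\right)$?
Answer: $-96 + 312 \sqrt{6} \approx 668.24$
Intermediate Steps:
$L{\left(l \right)} = 2 l \left(-1 + l\right)$
$L{\left(13 \right)} \sqrt{16 - 10} - 96 = 2 \cdot 13 \left(-1 + 13\right) \sqrt{16 - 10} - 96 = 2 \cdot 13 \cdot 12 \sqrt{6} - 96 = 312 \sqrt{6} - 96 = -96 + 312 \sqrt{6}$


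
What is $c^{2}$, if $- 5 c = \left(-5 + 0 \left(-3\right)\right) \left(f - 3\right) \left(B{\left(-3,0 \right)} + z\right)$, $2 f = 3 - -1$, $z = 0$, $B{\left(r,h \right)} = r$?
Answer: $9$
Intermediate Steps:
$f = 2$ ($f = \frac{3 - -1}{2} = \frac{3 + 1}{2} = \frac{1}{2} \cdot 4 = 2$)
$c = 3$ ($c = - \frac{\left(-5 + 0 \left(-3\right)\right) \left(2 - 3\right) \left(-3 + 0\right)}{5} = - \frac{\left(-5 + 0\right) \left(-1\right) \left(-3\right)}{5} = - \frac{\left(-5\right) \left(-1\right) \left(-3\right)}{5} = - \frac{5 \left(-3\right)}{5} = \left(- \frac{1}{5}\right) \left(-15\right) = 3$)
$c^{2} = 3^{2} = 9$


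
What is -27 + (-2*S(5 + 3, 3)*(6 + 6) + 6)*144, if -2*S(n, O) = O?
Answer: 6021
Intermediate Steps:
S(n, O) = -O/2
-27 + (-2*S(5 + 3, 3)*(6 + 6) + 6)*144 = -27 + (-2*(-1/2*3)*(6 + 6) + 6)*144 = -27 + (-(-3)*12 + 6)*144 = -27 + (-2*(-18) + 6)*144 = -27 + (36 + 6)*144 = -27 + 42*144 = -27 + 6048 = 6021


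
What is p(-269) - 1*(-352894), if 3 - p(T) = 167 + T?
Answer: 352999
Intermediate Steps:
p(T) = -164 - T (p(T) = 3 - (167 + T) = 3 + (-167 - T) = -164 - T)
p(-269) - 1*(-352894) = (-164 - 1*(-269)) - 1*(-352894) = (-164 + 269) + 352894 = 105 + 352894 = 352999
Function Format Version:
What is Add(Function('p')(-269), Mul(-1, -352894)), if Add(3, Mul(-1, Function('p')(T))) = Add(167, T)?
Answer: 352999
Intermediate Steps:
Function('p')(T) = Add(-164, Mul(-1, T)) (Function('p')(T) = Add(3, Mul(-1, Add(167, T))) = Add(3, Add(-167, Mul(-1, T))) = Add(-164, Mul(-1, T)))
Add(Function('p')(-269), Mul(-1, -352894)) = Add(Add(-164, Mul(-1, -269)), Mul(-1, -352894)) = Add(Add(-164, 269), 352894) = Add(105, 352894) = 352999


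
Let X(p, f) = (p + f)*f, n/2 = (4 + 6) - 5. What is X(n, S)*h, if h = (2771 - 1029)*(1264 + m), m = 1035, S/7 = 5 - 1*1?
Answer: 4261168912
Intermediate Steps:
S = 28 (S = 7*(5 - 1*1) = 7*(5 - 1) = 7*4 = 28)
n = 10 (n = 2*((4 + 6) - 5) = 2*(10 - 5) = 2*5 = 10)
X(p, f) = f*(f + p) (X(p, f) = (f + p)*f = f*(f + p))
h = 4004858 (h = (2771 - 1029)*(1264 + 1035) = 1742*2299 = 4004858)
X(n, S)*h = (28*(28 + 10))*4004858 = (28*38)*4004858 = 1064*4004858 = 4261168912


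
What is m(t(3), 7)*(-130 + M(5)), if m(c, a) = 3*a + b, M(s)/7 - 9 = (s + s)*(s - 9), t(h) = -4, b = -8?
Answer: -4511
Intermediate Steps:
M(s) = 63 + 14*s*(-9 + s) (M(s) = 63 + 7*((s + s)*(s - 9)) = 63 + 7*((2*s)*(-9 + s)) = 63 + 7*(2*s*(-9 + s)) = 63 + 14*s*(-9 + s))
m(c, a) = -8 + 3*a (m(c, a) = 3*a - 8 = -8 + 3*a)
m(t(3), 7)*(-130 + M(5)) = (-8 + 3*7)*(-130 + (63 - 126*5 + 14*5²)) = (-8 + 21)*(-130 + (63 - 630 + 14*25)) = 13*(-130 + (63 - 630 + 350)) = 13*(-130 - 217) = 13*(-347) = -4511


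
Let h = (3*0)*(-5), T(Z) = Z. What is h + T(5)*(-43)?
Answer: -215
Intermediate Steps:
h = 0 (h = 0*(-5) = 0)
h + T(5)*(-43) = 0 + 5*(-43) = 0 - 215 = -215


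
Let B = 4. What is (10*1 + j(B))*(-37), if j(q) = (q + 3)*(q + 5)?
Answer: -2701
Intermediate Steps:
j(q) = (3 + q)*(5 + q)
(10*1 + j(B))*(-37) = (10*1 + (15 + 4² + 8*4))*(-37) = (10 + (15 + 16 + 32))*(-37) = (10 + 63)*(-37) = 73*(-37) = -2701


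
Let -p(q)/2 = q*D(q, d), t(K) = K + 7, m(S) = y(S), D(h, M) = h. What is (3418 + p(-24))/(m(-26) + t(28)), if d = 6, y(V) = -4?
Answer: 2266/31 ≈ 73.097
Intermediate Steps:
m(S) = -4
t(K) = 7 + K
p(q) = -2*q**2 (p(q) = -2*q*q = -2*q**2)
(3418 + p(-24))/(m(-26) + t(28)) = (3418 - 2*(-24)**2)/(-4 + (7 + 28)) = (3418 - 2*576)/(-4 + 35) = (3418 - 1152)/31 = 2266*(1/31) = 2266/31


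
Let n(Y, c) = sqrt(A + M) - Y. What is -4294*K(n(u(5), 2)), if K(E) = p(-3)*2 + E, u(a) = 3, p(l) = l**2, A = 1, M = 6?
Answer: -64410 - 4294*sqrt(7) ≈ -75771.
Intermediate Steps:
n(Y, c) = sqrt(7) - Y (n(Y, c) = sqrt(1 + 6) - Y = sqrt(7) - Y)
K(E) = 18 + E (K(E) = (-3)**2*2 + E = 9*2 + E = 18 + E)
-4294*K(n(u(5), 2)) = -4294*(18 + (sqrt(7) - 1*3)) = -4294*(18 + (sqrt(7) - 3)) = -4294*(18 + (-3 + sqrt(7))) = -4294*(15 + sqrt(7)) = -64410 - 4294*sqrt(7)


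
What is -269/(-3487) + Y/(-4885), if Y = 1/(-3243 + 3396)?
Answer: 201048458/2606201235 ≈ 0.077142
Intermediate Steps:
Y = 1/153 ≈ 0.0065359
-269/(-3487) + Y/(-4885) = -269/(-3487) + (1/153)/(-4885) = -269*(-1/3487) + (1/153)*(-1/4885) = 269/3487 - 1/747405 = 201048458/2606201235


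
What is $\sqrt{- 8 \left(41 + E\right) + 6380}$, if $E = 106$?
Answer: $2 \sqrt{1301} \approx 72.139$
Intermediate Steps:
$\sqrt{- 8 \left(41 + E\right) + 6380} = \sqrt{- 8 \left(41 + 106\right) + 6380} = \sqrt{\left(-8\right) 147 + 6380} = \sqrt{-1176 + 6380} = \sqrt{5204} = 2 \sqrt{1301}$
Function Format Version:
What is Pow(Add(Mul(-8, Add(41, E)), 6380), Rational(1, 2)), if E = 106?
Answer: Mul(2, Pow(1301, Rational(1, 2))) ≈ 72.139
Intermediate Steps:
Pow(Add(Mul(-8, Add(41, E)), 6380), Rational(1, 2)) = Pow(Add(Mul(-8, Add(41, 106)), 6380), Rational(1, 2)) = Pow(Add(Mul(-8, 147), 6380), Rational(1, 2)) = Pow(Add(-1176, 6380), Rational(1, 2)) = Pow(5204, Rational(1, 2)) = Mul(2, Pow(1301, Rational(1, 2)))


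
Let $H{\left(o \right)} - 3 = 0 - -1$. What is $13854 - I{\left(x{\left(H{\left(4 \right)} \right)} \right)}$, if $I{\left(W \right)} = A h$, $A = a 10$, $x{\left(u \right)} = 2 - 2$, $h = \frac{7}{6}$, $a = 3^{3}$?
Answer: $13539$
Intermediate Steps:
$H{\left(o \right)} = 4$ ($H{\left(o \right)} = 3 + \left(0 - -1\right) = 3 + \left(0 + 1\right) = 3 + 1 = 4$)
$a = 27$
$h = \frac{7}{6}$ ($h = 7 \cdot \frac{1}{6} = \frac{7}{6} \approx 1.1667$)
$x{\left(u \right)} = 0$
$A = 270$ ($A = 27 \cdot 10 = 270$)
$I{\left(W \right)} = 315$ ($I{\left(W \right)} = 270 \cdot \frac{7}{6} = 315$)
$13854 - I{\left(x{\left(H{\left(4 \right)} \right)} \right)} = 13854 - 315 = 13539$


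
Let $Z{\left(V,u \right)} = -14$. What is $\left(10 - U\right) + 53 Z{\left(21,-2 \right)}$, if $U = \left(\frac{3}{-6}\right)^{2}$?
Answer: $- \frac{2929}{4} \approx -732.25$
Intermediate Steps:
$U = \frac{1}{4}$ ($U = \left(3 \left(- \frac{1}{6}\right)\right)^{2} = \left(- \frac{1}{2}\right)^{2} = \frac{1}{4} \approx 0.25$)
$\left(10 - U\right) + 53 Z{\left(21,-2 \right)} = \left(10 - \frac{1}{4}\right) + 53 \left(-14\right) = \left(10 - \frac{1}{4}\right) - 742 = \frac{39}{4} - 742 = - \frac{2929}{4}$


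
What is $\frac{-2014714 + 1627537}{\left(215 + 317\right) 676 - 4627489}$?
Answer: $\frac{129059}{1422619} \approx 0.090719$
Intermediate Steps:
$\frac{-2014714 + 1627537}{\left(215 + 317\right) 676 - 4627489} = - \frac{387177}{532 \cdot 676 - 4627489} = - \frac{387177}{359632 - 4627489} = - \frac{387177}{-4267857} = \left(-387177\right) \left(- \frac{1}{4267857}\right) = \frac{129059}{1422619}$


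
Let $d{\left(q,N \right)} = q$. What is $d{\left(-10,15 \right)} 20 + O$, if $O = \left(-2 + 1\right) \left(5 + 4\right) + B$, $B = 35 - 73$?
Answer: $-247$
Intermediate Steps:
$B = -38$
$O = -47$ ($O = \left(-2 + 1\right) \left(5 + 4\right) - 38 = \left(-1\right) 9 - 38 = -9 - 38 = -47$)
$d{\left(-10,15 \right)} 20 + O = \left(-10\right) 20 - 47 = -200 - 47 = -247$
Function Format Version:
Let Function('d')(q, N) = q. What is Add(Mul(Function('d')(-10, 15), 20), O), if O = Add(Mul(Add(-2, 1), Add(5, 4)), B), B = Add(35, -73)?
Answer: -247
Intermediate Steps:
B = -38
O = -47 (O = Add(Mul(Add(-2, 1), Add(5, 4)), -38) = Add(Mul(-1, 9), -38) = Add(-9, -38) = -47)
Add(Mul(Function('d')(-10, 15), 20), O) = Add(Mul(-10, 20), -47) = Add(-200, -47) = -247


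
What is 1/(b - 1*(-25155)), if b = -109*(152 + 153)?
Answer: -1/8090 ≈ -0.00012361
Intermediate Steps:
b = -33245 (b = -109*305 = -33245)
1/(b - 1*(-25155)) = 1/(-33245 - 1*(-25155)) = 1/(-33245 + 25155) = 1/(-8090) = -1/8090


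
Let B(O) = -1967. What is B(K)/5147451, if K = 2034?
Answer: -1967/5147451 ≈ -0.00038213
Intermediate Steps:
B(K)/5147451 = -1967/5147451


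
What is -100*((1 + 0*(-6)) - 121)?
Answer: 12000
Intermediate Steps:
-100*((1 + 0*(-6)) - 121) = -100*((1 + 0) - 121) = -100*(1 - 121) = -100*(-120) = 12000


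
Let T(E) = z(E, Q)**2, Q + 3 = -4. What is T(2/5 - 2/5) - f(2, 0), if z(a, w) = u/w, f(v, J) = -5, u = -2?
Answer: 249/49 ≈ 5.0816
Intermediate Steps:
Q = -7 (Q = -3 - 4 = -7)
z(a, w) = -2/w
T(E) = 4/49 (T(E) = (-2/(-7))**2 = (-2*(-1/7))**2 = (2/7)**2 = 4/49)
T(2/5 - 2/5) - f(2, 0) = 4/49 - 1*(-5) = 4/49 + 5 = 249/49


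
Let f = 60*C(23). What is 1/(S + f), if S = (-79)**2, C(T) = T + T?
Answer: 1/9001 ≈ 0.00011110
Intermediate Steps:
C(T) = 2*T
S = 6241
f = 2760 (f = 60*(2*23) = 60*46 = 2760)
1/(S + f) = 1/(6241 + 2760) = 1/9001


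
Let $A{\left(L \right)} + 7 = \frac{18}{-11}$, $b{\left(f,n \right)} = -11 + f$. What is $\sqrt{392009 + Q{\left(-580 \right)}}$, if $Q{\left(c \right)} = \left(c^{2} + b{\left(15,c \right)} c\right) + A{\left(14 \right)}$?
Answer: $\frac{2 \sqrt{21963931}}{11} \approx 852.1$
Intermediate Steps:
$A{\left(L \right)} = - \frac{95}{11}$ ($A{\left(L \right)} = -7 + \frac{18}{-11} = -7 + 18 \left(- \frac{1}{11}\right) = -7 - \frac{18}{11} = - \frac{95}{11}$)
$Q{\left(c \right)} = - \frac{95}{11} + c^{2} + 4 c$ ($Q{\left(c \right)} = \left(c^{2} + \left(-11 + 15\right) c\right) - \frac{95}{11} = \left(c^{2} + 4 c\right) - \frac{95}{11} = - \frac{95}{11} + c^{2} + 4 c$)
$\sqrt{392009 + Q{\left(-580 \right)}} = \sqrt{392009 + \left(- \frac{95}{11} + \left(-580\right)^{2} + 4 \left(-580\right)\right)} = \sqrt{392009 - - \frac{3674785}{11}} = \sqrt{392009 + \frac{3674785}{11}} = \sqrt{\frac{7986884}{11}} = \frac{2 \sqrt{21963931}}{11}$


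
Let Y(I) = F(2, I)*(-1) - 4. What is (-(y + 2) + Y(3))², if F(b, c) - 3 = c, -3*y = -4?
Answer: 1600/9 ≈ 177.78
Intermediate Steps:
y = 4/3 (y = -⅓*(-4) = 4/3 ≈ 1.3333)
F(b, c) = 3 + c
Y(I) = -7 - I (Y(I) = (3 + I)*(-1) - 4 = (-3 - I) - 4 = -7 - I)
(-(y + 2) + Y(3))² = (-(4/3 + 2) + (-7 - 1*3))² = (-1*10/3 + (-7 - 3))² = (-10/3 - 10)² = (-40/3)² = 1600/9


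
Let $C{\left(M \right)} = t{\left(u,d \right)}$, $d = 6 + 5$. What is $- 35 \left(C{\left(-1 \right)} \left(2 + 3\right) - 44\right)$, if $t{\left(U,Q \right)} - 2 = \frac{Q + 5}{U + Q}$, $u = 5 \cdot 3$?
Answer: $\frac{14070}{13} \approx 1082.3$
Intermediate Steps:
$u = 15$
$d = 11$
$t{\left(U,Q \right)} = 2 + \frac{5 + Q}{Q + U}$ ($t{\left(U,Q \right)} = 2 + \frac{Q + 5}{U + Q} = 2 + \frac{5 + Q}{Q + U}$)
$C{\left(M \right)} = \frac{34}{13}$ ($C{\left(M \right)} = \frac{5 + 2 \cdot 15 + 3 \cdot 11}{11 + 15} = \frac{5 + 30 + 33}{26} = \frac{1}{26} \cdot 68 = \frac{34}{13}$)
$- 35 \left(C{\left(-1 \right)} \left(2 + 3\right) - 44\right) = - 35 \left(\frac{34 \left(2 + 3\right)}{13} - 44\right) = - 35 \left(\frac{34}{13} \cdot 5 - 44\right) = - 35 \left(\frac{170}{13} - 44\right) = \left(-35\right) \left(- \frac{402}{13}\right) = \frac{14070}{13}$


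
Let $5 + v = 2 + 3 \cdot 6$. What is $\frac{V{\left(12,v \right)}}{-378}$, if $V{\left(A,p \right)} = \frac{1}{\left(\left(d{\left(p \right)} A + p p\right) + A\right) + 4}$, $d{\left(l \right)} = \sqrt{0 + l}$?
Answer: $- \frac{241}{21138138} + \frac{2 \sqrt{15}}{3523023} \approx -9.2025 \cdot 10^{-6}$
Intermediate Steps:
$d{\left(l \right)} = \sqrt{l}$
$v = 15$ ($v = -5 + \left(2 + 3 \cdot 6\right) = -5 + \left(2 + 18\right) = -5 + 20 = 15$)
$V{\left(A,p \right)} = \frac{1}{4 + A + p^{2} + A \sqrt{p}}$ ($V{\left(A,p \right)} = \frac{1}{\left(\left(\sqrt{p} A + p p\right) + A\right) + 4} = \frac{1}{\left(\left(A \sqrt{p} + p^{2}\right) + A\right) + 4} = \frac{1}{\left(\left(p^{2} + A \sqrt{p}\right) + A\right) + 4} = \frac{1}{\left(A + p^{2} + A \sqrt{p}\right) + 4} = \frac{1}{4 + A + p^{2} + A \sqrt{p}}$)
$\frac{V{\left(12,v \right)}}{-378} = \frac{1}{\left(4 + 12 + 15^{2} + 12 \sqrt{15}\right) \left(-378\right)} = \frac{1}{4 + 12 + 225 + 12 \sqrt{15}} \left(- \frac{1}{378}\right) = \frac{1}{241 + 12 \sqrt{15}} \left(- \frac{1}{378}\right) = - \frac{1}{378 \left(241 + 12 \sqrt{15}\right)}$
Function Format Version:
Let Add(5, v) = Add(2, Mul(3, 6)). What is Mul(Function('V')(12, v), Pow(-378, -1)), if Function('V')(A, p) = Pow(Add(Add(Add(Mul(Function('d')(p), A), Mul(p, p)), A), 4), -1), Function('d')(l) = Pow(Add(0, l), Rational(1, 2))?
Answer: Add(Rational(-241, 21138138), Mul(Rational(2, 3523023), Pow(15, Rational(1, 2)))) ≈ -9.2025e-6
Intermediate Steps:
Function('d')(l) = Pow(l, Rational(1, 2))
v = 15 (v = Add(-5, Add(2, Mul(3, 6))) = Add(-5, Add(2, 18)) = Add(-5, 20) = 15)
Function('V')(A, p) = Pow(Add(4, A, Pow(p, 2), Mul(A, Pow(p, Rational(1, 2)))), -1) (Function('V')(A, p) = Pow(Add(Add(Add(Mul(Pow(p, Rational(1, 2)), A), Mul(p, p)), A), 4), -1) = Pow(Add(Add(Add(Mul(A, Pow(p, Rational(1, 2))), Pow(p, 2)), A), 4), -1) = Pow(Add(Add(Add(Pow(p, 2), Mul(A, Pow(p, Rational(1, 2)))), A), 4), -1) = Pow(Add(Add(A, Pow(p, 2), Mul(A, Pow(p, Rational(1, 2)))), 4), -1) = Pow(Add(4, A, Pow(p, 2), Mul(A, Pow(p, Rational(1, 2)))), -1))
Mul(Function('V')(12, v), Pow(-378, -1)) = Mul(Pow(Add(4, 12, Pow(15, 2), Mul(12, Pow(15, Rational(1, 2)))), -1), Pow(-378, -1)) = Mul(Pow(Add(4, 12, 225, Mul(12, Pow(15, Rational(1, 2)))), -1), Rational(-1, 378)) = Mul(Pow(Add(241, Mul(12, Pow(15, Rational(1, 2)))), -1), Rational(-1, 378)) = Mul(Rational(-1, 378), Pow(Add(241, Mul(12, Pow(15, Rational(1, 2)))), -1))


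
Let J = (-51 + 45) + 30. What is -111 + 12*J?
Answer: 177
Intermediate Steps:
J = 24 (J = -6 + 30 = 24)
-111 + 12*J = -111 + 12*24 = -111 + 288 = 177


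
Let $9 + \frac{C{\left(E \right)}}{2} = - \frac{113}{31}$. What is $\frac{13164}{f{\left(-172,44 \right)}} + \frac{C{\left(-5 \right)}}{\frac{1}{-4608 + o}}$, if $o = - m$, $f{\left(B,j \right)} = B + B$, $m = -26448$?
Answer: $- \frac{1472642181}{2666} \approx -5.5238 \cdot 10^{5}$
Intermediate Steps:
$f{\left(B,j \right)} = 2 B$
$o = 26448$ ($o = \left(-1\right) \left(-26448\right) = 26448$)
$C{\left(E \right)} = - \frac{784}{31}$ ($C{\left(E \right)} = -18 + 2 \left(- \frac{113}{31}\right) = -18 - \frac{226}{31} = - \frac{784}{31}$)
$\frac{13164}{f{\left(-172,44 \right)}} + \frac{C{\left(-5 \right)}}{\frac{1}{-4608 + o}} = \frac{13164}{2 \left(-172\right)} - \frac{784}{31 \frac{1}{-4608 + 26448}} = \frac{13164}{-344} - \frac{784}{31 \cdot \frac{1}{21840}} = 13164 \left(- \frac{1}{344}\right) - \frac{784 \frac{1}{\frac{1}{21840}}}{31} = - \frac{3291}{86} - \frac{17122560}{31} = - \frac{1472642181}{2666}$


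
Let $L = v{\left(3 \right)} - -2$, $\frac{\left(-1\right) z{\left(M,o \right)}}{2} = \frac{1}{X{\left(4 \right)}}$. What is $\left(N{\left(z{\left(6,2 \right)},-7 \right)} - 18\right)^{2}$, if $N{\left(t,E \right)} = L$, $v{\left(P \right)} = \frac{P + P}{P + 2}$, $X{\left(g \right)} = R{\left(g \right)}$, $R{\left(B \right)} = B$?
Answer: $\frac{5476}{25} \approx 219.04$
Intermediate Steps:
$X{\left(g \right)} = g$
$v{\left(P \right)} = \frac{2 P}{2 + P}$
$z{\left(M,o \right)} = - \frac{1}{2}$ ($z{\left(M,o \right)} = - \frac{2}{4} = \left(-2\right) \frac{1}{4} = - \frac{1}{2}$)
$L = \frac{16}{5}$ ($L = 2 \cdot 3 \frac{1}{2 + 3} - -2 = 2 \cdot 3 \cdot \frac{1}{5} + 2 = \frac{6}{5} + 2 = \frac{16}{5} \approx 3.2$)
$N{\left(t,E \right)} = \frac{16}{5}$
$\left(N{\left(z{\left(6,2 \right)},-7 \right)} - 18\right)^{2} = \left(\frac{16}{5} - 18\right)^{2} = \left(- \frac{74}{5}\right)^{2} = \frac{5476}{25}$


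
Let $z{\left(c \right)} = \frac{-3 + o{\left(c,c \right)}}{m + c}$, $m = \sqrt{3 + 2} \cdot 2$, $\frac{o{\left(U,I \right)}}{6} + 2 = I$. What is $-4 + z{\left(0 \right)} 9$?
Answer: $-4 - \frac{27 \sqrt{5}}{2} \approx -34.187$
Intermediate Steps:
$o{\left(U,I \right)} = -12 + 6 I$
$m = 2 \sqrt{5}$ ($m = \sqrt{5} \cdot 2 = 2 \sqrt{5} \approx 4.4721$)
$z{\left(c \right)} = \frac{-15 + 6 c}{c + 2 \sqrt{5}}$ ($z{\left(c \right)} = \frac{-3 + \left(-12 + 6 c\right)}{2 \sqrt{5} + c} = \frac{-15 + 6 c}{c + 2 \sqrt{5}}$)
$-4 + z{\left(0 \right)} 9 = -4 + \frac{3 \left(-5 + 2 \cdot 0\right)}{0 + 2 \sqrt{5}} \cdot 9 = -4 + \frac{3 \left(-5 + 0\right)}{2 \sqrt{5}} \cdot 9 = -4 + 3 \frac{\sqrt{5}}{10} \left(-5\right) 9 = -4 + - \frac{3 \sqrt{5}}{2} \cdot 9 = -4 - \frac{27 \sqrt{5}}{2}$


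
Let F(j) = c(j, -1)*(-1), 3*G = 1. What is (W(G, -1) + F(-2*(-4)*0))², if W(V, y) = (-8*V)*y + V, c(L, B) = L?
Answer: 9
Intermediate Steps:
G = ⅓ (G = (⅓)*1 = ⅓ ≈ 0.33333)
W(V, y) = V - 8*V*y (W(V, y) = -8*V*y + V = V - 8*V*y)
F(j) = -j (F(j) = j*(-1) = -j)
(W(G, -1) + F(-2*(-4)*0))² = ((1 - 8*(-1))/3 - (-2*(-4))*0)² = ((1 + 8)/3 - 8*0)² = ((⅓)*9 - 1*0)² = (3 + 0)² = 3² = 9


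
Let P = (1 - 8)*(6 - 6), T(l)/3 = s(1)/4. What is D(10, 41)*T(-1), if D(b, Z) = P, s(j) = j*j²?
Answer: 0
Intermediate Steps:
s(j) = j³
T(l) = ¾ (T(l) = 3*(1³/4) = 3*(1*(¼)) = 3*(¼) = ¾)
P = 0 (P = -7*0 = 0)
D(b, Z) = 0
D(10, 41)*T(-1) = 0*(¾) = 0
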